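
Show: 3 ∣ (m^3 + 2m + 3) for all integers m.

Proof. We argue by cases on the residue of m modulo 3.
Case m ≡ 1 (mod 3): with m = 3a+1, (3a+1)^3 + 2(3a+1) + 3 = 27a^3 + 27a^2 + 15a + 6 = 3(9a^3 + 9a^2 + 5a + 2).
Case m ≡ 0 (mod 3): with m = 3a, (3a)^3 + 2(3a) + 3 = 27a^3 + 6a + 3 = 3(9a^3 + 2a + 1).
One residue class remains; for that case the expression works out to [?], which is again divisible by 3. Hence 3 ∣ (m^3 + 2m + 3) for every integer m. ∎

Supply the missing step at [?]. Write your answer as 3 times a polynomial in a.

Only m ≡ 2 (mod 3) is unaccounted for. Put m = 3a+2:
(3a+2)^3 + 2(3a+2) + 3 expands to 27a^3 + 54a^2 + 42a + 15,
and factoring out 3 leaves 3(9a^3 + 18a^2 + 14a + 5).

3(9a^3 + 18a^2 + 14a + 5)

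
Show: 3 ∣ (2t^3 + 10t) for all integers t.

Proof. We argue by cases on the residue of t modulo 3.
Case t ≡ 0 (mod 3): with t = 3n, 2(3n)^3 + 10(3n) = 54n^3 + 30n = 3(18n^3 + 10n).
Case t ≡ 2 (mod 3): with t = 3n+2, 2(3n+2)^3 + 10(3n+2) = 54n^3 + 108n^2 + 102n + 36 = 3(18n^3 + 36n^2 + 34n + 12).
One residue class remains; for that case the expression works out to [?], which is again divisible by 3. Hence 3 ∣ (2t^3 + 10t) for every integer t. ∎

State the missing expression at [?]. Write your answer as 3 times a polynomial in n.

Only t ≡ 1 (mod 3) is unaccounted for. Put t = 3n+1:
2(3n+1)^3 + 10(3n+1) expands to 54n^3 + 54n^2 + 48n + 12,
and factoring out 3 leaves 3(18n^3 + 18n^2 + 16n + 4).

3(18n^3 + 18n^2 + 16n + 4)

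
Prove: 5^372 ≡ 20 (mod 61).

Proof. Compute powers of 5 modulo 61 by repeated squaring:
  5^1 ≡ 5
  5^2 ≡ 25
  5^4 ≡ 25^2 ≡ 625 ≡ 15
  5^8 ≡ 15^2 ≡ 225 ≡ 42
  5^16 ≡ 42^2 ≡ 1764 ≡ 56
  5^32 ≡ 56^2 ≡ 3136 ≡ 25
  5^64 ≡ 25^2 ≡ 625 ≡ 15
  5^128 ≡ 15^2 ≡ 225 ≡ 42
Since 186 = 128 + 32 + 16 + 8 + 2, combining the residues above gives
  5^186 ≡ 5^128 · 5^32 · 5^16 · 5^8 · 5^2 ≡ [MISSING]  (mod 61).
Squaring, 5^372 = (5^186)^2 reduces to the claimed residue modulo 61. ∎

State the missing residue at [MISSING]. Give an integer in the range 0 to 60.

Multiply the listed residues: 42 · 25 · 56 · 42 · 25 = 1050 → 58800 → 2469600 → 61740000.
Reducing modulo 61: 61740000 = 1012131·61 + 9, so 5^186 ≡ 9.

9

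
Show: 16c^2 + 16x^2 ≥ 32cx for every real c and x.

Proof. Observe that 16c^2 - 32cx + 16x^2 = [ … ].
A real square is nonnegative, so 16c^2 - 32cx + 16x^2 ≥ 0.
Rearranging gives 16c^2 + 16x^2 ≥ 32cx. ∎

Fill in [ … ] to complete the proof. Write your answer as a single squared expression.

The leading and trailing coefficients are 4^2 and 4^2, and 32 = 2·4·4, so the trinomial is (4c - 4x)^2.
Hence 16c^2 - 32cx + 16x^2 ≥ 0.

(4c - 4x)^2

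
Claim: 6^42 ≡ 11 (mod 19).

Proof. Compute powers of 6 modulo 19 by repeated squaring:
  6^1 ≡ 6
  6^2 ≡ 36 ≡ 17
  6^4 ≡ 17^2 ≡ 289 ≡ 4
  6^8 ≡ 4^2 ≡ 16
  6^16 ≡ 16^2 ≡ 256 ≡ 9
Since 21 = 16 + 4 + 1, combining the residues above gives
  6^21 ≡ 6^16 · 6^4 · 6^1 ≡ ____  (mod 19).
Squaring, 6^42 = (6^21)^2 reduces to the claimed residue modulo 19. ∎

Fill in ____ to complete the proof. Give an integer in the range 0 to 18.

7

6^16 · 6^4 · 6^1 ≡ 9 · 4 · 6 = 216.
216 mod 19 = 7, so 6^21 ≡ 7 (mod 19).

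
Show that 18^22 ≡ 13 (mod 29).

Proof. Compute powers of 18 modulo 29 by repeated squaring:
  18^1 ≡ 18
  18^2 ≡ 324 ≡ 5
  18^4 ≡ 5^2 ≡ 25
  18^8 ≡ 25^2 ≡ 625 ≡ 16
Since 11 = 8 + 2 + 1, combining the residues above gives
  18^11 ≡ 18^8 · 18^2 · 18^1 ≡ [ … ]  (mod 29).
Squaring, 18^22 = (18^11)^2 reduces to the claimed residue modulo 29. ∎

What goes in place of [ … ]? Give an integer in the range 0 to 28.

Multiply the listed residues: 16 · 5 · 18 = 80 → 1440.
Reducing modulo 29: 1440 = 49·29 + 19, so 18^11 ≡ 19.

19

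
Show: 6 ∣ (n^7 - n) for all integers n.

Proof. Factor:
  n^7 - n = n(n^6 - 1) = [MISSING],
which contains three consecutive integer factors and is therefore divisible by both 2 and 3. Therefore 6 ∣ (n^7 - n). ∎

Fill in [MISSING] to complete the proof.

n^6 - 1 = (n^2 - 1)(n^4 + n^2 + 1), and n^2 - 1 = (n-1)(n+1).
So n(n^6 - 1) = (n - 1)n(n + 1)(n^4 + n^2 + 1).

(n - 1)n(n + 1)(n^4 + n^2 + 1)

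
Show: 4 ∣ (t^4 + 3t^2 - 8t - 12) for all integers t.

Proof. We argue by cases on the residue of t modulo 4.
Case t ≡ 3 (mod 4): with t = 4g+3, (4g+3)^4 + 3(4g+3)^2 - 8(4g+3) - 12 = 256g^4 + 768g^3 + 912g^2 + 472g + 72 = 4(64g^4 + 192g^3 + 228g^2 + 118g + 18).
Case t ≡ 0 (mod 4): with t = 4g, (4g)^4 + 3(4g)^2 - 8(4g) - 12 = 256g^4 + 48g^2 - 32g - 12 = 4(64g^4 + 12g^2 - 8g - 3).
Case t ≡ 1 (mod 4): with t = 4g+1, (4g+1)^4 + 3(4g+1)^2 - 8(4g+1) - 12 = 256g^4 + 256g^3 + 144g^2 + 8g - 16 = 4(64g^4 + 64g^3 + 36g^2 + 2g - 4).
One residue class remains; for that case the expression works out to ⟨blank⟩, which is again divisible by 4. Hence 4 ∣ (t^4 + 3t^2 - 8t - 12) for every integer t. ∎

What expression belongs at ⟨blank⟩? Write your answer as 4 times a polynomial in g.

The residues treated are {3, 0, 1}, so the missing case is t ≡ 2 (mod 4); write t = 4g+2.
Then (4g+2)^4 + 3(4g+2)^2 - 8(4g+2) - 12 = 256g^4 + 512g^3 + 432g^2 + 144g = 4(64g^4 + 128g^3 + 108g^2 + 36g).

4(64g^4 + 128g^3 + 108g^2 + 36g)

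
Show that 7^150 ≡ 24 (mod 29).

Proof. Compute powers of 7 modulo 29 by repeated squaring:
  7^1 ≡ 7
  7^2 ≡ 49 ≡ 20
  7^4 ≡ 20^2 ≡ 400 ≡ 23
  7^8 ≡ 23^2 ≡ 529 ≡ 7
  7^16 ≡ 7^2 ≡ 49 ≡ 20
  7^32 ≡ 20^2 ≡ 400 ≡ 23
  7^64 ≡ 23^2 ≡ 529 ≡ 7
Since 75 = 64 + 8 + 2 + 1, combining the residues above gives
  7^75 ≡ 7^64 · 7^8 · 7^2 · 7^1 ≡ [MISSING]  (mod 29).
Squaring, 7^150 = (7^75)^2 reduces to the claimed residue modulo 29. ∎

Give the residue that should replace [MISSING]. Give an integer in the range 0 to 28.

7^64 · 7^8 · 7^2 · 7^1 ≡ 7 · 7 · 20 · 7 = 6860.
6860 mod 29 = 16, so 7^75 ≡ 16 (mod 29).

16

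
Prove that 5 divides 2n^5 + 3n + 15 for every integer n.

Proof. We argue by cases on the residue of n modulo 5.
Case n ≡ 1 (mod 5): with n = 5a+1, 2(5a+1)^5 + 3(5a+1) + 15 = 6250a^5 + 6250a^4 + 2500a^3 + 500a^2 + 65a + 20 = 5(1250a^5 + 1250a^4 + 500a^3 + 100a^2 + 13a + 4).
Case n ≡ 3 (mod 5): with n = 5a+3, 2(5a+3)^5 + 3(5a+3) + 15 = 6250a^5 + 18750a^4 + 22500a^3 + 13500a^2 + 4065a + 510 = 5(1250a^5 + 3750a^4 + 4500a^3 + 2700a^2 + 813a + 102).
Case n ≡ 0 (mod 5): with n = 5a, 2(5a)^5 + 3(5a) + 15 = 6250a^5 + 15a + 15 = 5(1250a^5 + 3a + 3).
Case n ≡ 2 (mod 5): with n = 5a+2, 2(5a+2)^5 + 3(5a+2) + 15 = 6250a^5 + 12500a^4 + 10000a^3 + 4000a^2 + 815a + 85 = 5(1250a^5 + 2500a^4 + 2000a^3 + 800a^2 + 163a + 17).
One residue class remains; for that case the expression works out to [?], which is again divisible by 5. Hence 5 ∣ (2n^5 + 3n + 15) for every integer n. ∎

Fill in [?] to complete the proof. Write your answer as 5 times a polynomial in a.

5(1250a^5 + 5000a^4 + 8000a^3 + 6400a^2 + 2563a + 415)

The residues treated are {1, 3, 0, 2}, so the missing case is n ≡ 4 (mod 5); write n = 5a+4.
Then 2(5a+4)^5 + 3(5a+4) + 15 = 6250a^5 + 25000a^4 + 40000a^3 + 32000a^2 + 12815a + 2075 = 5(1250a^5 + 5000a^4 + 8000a^3 + 6400a^2 + 2563a + 415).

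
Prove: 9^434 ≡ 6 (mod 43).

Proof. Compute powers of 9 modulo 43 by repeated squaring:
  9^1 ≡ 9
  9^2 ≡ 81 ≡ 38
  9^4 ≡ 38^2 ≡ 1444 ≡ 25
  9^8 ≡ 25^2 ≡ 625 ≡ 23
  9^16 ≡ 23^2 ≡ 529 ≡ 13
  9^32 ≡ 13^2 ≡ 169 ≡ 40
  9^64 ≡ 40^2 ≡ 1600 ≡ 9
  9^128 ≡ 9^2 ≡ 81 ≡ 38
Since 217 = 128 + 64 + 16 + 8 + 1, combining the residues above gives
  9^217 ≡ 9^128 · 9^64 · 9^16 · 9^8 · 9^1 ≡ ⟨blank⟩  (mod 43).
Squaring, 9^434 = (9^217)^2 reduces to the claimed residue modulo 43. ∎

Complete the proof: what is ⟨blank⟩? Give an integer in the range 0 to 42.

36

Multiply the listed residues: 38 · 9 · 13 · 23 · 9 = 342 → 4446 → 102258 → 920322.
Reducing modulo 43: 920322 = 21402·43 + 36, so 9^217 ≡ 36.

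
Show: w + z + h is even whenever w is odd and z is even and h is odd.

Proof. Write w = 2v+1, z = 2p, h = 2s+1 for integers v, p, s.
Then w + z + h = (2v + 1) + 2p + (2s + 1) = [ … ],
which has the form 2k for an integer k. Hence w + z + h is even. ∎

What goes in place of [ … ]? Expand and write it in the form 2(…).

Expanding: (2v + 1) + 2p + (2s + 1) = 2p + 2s + 2v + 2.
Every term is even; pulling out the factor of 2 gives 2(p + s + v + 1).

2(p + s + v + 1)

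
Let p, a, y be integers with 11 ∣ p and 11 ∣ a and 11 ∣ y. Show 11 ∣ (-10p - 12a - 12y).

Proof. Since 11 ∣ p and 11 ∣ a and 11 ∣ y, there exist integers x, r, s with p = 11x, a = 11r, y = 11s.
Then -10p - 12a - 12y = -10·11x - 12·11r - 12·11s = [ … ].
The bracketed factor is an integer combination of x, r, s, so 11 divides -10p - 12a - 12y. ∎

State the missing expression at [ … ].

Pull the common 11 out of every term: -10·11x - 12·11r - 12·11s = 11(-12r - 12s - 10x).
-12r - 12s - 10x is an integer, which exhibits the divisibility.

11(-12r - 12s - 10x)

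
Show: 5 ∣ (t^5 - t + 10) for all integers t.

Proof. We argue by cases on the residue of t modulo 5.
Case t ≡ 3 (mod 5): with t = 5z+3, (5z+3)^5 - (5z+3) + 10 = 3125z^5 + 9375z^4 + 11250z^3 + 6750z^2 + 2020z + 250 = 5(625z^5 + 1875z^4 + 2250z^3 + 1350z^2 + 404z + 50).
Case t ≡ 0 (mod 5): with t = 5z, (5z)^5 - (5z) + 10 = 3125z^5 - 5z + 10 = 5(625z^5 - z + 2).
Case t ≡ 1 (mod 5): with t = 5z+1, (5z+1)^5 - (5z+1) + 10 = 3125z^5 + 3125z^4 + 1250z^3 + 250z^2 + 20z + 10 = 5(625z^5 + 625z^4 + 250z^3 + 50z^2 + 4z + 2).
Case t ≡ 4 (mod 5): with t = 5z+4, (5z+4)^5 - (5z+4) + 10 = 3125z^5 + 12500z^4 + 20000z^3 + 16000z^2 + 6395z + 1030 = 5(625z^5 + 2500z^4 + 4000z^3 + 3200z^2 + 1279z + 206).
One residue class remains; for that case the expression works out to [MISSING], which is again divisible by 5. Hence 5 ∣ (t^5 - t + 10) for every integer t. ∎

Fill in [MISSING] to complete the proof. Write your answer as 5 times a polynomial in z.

Only t ≡ 2 (mod 5) is unaccounted for. Put t = 5z+2:
(5z+2)^5 - (5z+2) + 10 expands to 3125z^5 + 6250z^4 + 5000z^3 + 2000z^2 + 395z + 40,
and factoring out 5 leaves 5(625z^5 + 1250z^4 + 1000z^3 + 400z^2 + 79z + 8).

5(625z^5 + 1250z^4 + 1000z^3 + 400z^2 + 79z + 8)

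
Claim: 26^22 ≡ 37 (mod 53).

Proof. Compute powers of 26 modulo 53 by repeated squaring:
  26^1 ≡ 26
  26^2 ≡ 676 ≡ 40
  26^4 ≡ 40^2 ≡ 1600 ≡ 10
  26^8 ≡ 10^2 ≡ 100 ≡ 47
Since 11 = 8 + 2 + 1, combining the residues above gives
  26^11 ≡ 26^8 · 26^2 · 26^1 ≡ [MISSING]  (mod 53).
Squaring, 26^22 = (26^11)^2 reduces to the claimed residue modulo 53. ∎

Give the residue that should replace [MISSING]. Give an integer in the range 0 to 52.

14

Multiply the listed residues: 47 · 40 · 26 = 1880 → 48880.
Reducing modulo 53: 48880 = 922·53 + 14, so 26^11 ≡ 14.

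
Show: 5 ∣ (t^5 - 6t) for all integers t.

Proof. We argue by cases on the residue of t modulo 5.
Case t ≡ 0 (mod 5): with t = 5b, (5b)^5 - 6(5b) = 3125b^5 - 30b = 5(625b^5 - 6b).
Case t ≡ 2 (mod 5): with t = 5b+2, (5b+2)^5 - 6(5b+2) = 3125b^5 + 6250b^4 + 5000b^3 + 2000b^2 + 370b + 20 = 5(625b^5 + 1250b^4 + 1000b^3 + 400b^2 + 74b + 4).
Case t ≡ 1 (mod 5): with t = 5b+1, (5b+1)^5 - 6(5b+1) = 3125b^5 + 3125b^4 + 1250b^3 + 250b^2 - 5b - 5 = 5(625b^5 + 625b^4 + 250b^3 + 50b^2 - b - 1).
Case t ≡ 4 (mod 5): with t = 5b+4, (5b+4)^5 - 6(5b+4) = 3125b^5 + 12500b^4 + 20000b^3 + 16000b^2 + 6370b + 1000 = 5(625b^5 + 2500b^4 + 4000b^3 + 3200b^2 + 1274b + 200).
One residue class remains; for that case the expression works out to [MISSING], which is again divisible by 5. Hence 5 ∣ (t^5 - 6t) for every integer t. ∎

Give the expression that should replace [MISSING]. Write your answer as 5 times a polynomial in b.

5(625b^5 + 1875b^4 + 2250b^3 + 1350b^2 + 399b + 45)

Only t ≡ 3 (mod 5) is unaccounted for. Put t = 5b+3:
(5b+3)^5 - 6(5b+3) expands to 3125b^5 + 9375b^4 + 11250b^3 + 6750b^2 + 1995b + 225,
and factoring out 5 leaves 5(625b^5 + 1875b^4 + 2250b^3 + 1350b^2 + 399b + 45).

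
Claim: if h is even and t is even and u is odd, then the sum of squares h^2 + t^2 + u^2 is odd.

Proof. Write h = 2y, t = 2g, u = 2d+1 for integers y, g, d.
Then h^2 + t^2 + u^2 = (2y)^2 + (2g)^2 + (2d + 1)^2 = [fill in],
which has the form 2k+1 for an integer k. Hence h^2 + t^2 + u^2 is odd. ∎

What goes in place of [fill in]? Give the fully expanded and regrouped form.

2(2d^2 + 2d + 2g^2 + 2y^2) + 1

Expanding: (2y)^2 + (2g)^2 + (2d + 1)^2 = 4d^2 + 4d + 4g^2 + 4y^2 + 1.
Every term except the constant is even, so this is 2(2d^2 + 2d + 2g^2 + 2y^2) + 1,
and 2d^2 + 2d + 2g^2 + 2y^2 ∈ ℤ gives the required form.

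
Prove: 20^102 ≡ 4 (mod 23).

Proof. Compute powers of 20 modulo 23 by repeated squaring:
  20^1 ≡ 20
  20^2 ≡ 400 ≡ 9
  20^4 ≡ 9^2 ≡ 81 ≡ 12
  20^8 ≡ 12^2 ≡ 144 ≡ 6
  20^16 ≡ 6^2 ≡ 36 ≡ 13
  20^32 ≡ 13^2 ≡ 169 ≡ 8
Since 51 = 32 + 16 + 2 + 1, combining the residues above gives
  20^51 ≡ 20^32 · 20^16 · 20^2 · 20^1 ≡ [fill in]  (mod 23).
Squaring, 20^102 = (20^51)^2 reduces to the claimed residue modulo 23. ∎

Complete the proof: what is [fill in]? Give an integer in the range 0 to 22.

21

20^32 · 20^16 · 20^2 · 20^1 ≡ 8 · 13 · 9 · 20 = 18720.
18720 mod 23 = 21, so 20^51 ≡ 21 (mod 23).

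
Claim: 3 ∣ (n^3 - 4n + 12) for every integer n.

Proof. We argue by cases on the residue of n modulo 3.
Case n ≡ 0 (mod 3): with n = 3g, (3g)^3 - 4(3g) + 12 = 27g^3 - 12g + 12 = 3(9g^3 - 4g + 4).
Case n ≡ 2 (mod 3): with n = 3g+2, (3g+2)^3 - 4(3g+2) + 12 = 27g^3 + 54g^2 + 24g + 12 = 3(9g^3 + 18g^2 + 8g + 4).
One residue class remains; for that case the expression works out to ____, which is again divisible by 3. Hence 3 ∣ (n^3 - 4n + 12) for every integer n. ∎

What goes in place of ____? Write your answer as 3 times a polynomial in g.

Only n ≡ 1 (mod 3) is unaccounted for. Put n = 3g+1:
(3g+1)^3 - 4(3g+1) + 12 expands to 27g^3 + 27g^2 - 3g + 9,
and factoring out 3 leaves 3(9g^3 + 9g^2 - g + 3).

3(9g^3 + 9g^2 - g + 3)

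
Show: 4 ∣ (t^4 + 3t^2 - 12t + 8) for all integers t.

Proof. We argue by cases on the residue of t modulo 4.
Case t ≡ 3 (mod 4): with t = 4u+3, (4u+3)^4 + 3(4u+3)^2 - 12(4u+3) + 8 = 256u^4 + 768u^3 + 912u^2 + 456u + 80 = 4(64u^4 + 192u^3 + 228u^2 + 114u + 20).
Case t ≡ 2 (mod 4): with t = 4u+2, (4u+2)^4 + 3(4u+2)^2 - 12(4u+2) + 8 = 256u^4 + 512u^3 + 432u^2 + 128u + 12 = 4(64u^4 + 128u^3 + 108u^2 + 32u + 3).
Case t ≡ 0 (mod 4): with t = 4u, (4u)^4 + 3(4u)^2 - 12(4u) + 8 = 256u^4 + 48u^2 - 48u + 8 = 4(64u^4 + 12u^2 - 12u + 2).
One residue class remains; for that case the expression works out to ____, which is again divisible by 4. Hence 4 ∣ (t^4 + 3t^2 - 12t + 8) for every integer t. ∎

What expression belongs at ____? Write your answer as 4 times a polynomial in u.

4(64u^4 + 64u^3 + 36u^2 - 2u)

Only t ≡ 1 (mod 4) is unaccounted for. Put t = 4u+1:
(4u+1)^4 + 3(4u+1)^2 - 12(4u+1) + 8 expands to 256u^4 + 256u^3 + 144u^2 - 8u,
and factoring out 4 leaves 4(64u^4 + 64u^3 + 36u^2 - 2u).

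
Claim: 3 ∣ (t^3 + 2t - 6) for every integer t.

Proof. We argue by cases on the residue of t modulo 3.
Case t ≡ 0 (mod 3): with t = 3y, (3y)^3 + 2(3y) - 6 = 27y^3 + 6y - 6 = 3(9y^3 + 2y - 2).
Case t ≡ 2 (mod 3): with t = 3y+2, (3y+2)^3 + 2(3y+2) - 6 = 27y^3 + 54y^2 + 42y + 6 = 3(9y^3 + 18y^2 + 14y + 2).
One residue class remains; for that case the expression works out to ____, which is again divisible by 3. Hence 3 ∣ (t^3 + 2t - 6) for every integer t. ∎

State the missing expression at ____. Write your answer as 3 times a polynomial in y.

Only t ≡ 1 (mod 3) is unaccounted for. Put t = 3y+1:
(3y+1)^3 + 2(3y+1) - 6 expands to 27y^3 + 27y^2 + 15y - 3,
and factoring out 3 leaves 3(9y^3 + 9y^2 + 5y - 1).

3(9y^3 + 9y^2 + 5y - 1)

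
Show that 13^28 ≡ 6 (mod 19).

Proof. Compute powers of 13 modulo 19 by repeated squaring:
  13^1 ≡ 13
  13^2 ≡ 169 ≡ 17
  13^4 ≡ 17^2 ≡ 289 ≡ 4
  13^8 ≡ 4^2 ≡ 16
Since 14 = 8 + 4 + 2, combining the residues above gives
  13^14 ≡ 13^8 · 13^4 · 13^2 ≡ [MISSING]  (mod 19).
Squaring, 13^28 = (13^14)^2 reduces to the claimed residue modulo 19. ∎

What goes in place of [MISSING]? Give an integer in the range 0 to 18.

5

13^8 · 13^4 · 13^2 ≡ 16 · 4 · 17 = 1088.
1088 mod 19 = 5, so 13^14 ≡ 5 (mod 19).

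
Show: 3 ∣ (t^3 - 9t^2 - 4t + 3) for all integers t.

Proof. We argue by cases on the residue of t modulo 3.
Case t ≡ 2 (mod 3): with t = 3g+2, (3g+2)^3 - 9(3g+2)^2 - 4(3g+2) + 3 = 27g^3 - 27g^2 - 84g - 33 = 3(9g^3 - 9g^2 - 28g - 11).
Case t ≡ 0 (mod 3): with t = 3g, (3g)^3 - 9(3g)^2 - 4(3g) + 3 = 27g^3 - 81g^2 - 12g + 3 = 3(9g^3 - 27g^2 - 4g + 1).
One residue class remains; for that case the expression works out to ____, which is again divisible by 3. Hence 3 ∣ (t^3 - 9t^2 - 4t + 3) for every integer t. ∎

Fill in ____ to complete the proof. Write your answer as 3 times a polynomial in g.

3(9g^3 - 18g^2 - 19g - 3)

Only t ≡ 1 (mod 3) is unaccounted for. Put t = 3g+1:
(3g+1)^3 - 9(3g+1)^2 - 4(3g+1) + 3 expands to 27g^3 - 54g^2 - 57g - 9,
and factoring out 3 leaves 3(9g^3 - 18g^2 - 19g - 3).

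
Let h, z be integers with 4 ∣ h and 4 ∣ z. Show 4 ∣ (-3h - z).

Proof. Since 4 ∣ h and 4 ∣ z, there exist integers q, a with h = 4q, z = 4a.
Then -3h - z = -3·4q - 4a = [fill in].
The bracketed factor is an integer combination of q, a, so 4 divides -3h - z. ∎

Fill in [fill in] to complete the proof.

4(-a - 3q)

Each term has a factor of 4: -3·4q - 4a = 4·(-a - 3q).
Since -a - 3q is an integer, 4 ∣ (-3h - z).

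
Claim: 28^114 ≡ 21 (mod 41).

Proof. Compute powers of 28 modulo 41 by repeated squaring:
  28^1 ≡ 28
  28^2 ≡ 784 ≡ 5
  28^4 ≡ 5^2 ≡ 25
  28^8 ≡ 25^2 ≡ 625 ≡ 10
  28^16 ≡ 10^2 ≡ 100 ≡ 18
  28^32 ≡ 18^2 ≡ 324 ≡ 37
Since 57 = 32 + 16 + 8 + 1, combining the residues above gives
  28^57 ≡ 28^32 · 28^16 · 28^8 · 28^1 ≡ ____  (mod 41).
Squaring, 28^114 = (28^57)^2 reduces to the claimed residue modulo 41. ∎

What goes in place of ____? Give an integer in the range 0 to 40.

12

28^32 · 28^16 · 28^8 · 28^1 ≡ 37 · 18 · 10 · 28 = 186480.
186480 mod 41 = 12, so 28^57 ≡ 12 (mod 41).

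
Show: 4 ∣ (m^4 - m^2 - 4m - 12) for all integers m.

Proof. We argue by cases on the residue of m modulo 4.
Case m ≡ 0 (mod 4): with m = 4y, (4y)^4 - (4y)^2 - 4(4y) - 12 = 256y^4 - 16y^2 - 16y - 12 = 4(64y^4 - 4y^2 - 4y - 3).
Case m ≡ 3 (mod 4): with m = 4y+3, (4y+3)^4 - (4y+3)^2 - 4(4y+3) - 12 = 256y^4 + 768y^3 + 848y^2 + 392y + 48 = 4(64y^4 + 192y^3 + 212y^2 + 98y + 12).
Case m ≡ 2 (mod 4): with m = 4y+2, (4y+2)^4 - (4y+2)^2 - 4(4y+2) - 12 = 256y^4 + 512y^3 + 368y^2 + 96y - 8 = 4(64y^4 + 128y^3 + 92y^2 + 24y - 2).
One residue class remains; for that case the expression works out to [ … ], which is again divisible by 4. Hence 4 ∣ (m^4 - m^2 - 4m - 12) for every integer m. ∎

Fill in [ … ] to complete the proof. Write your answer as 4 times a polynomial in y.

4(64y^4 + 64y^3 + 20y^2 - 2y - 4)

The residues treated are {0, 3, 2}, so the missing case is m ≡ 1 (mod 4); write m = 4y+1.
Then (4y+1)^4 - (4y+1)^2 - 4(4y+1) - 12 = 256y^4 + 256y^3 + 80y^2 - 8y - 16 = 4(64y^4 + 64y^3 + 20y^2 - 2y - 4).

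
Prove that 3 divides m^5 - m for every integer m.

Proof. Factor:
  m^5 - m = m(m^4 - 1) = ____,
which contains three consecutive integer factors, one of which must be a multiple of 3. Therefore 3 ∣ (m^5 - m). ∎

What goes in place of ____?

m^4 - 1 = (m^2 - 1)(m^2 + 1), and m^2 - 1 = (m-1)(m+1).
So m(m^4 - 1) = (m - 1)m(m + 1)(m^2 + 1).

(m - 1)m(m + 1)(m^2 + 1)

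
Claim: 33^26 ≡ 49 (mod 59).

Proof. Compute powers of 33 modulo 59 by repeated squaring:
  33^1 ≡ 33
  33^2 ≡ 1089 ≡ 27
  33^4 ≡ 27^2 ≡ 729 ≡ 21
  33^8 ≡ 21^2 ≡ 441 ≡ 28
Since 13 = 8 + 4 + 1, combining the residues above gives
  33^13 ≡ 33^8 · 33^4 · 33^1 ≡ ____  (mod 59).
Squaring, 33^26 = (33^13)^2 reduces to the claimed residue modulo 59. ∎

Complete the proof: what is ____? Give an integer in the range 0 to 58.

52

Multiply the listed residues: 28 · 21 · 33 = 588 → 19404.
Reducing modulo 59: 19404 = 328·59 + 52, so 33^13 ≡ 52.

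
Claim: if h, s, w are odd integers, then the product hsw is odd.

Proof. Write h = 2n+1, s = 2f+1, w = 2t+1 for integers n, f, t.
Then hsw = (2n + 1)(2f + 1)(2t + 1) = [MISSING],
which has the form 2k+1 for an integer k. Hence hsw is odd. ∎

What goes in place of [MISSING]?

(2n + 1)(2f + 1)(2t + 1) = 8fnt + 4fn + 4ft + 2f + 4nt + 2n + 2t + 1
= 2(4fnt + 2fn + 2ft + f + 2nt + n + t) + 1.
Since 4fnt + 2fn + 2ft + f + 2nt + n + t is an integer, the product is of the form 2k+1 for an integer k.

2(4fnt + 2fn + 2ft + f + 2nt + n + t) + 1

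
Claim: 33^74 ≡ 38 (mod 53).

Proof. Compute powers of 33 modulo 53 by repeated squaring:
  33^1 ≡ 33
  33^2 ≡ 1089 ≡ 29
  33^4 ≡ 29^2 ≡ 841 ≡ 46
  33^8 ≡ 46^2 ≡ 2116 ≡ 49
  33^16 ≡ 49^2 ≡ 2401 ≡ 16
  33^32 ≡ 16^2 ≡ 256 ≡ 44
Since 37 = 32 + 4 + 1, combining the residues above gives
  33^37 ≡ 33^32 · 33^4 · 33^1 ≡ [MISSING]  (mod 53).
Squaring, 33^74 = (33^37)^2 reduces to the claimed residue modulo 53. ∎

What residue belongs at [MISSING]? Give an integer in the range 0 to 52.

33^32 · 33^4 · 33^1 ≡ 44 · 46 · 33 = 66792.
66792 mod 53 = 12, so 33^37 ≡ 12 (mod 53).

12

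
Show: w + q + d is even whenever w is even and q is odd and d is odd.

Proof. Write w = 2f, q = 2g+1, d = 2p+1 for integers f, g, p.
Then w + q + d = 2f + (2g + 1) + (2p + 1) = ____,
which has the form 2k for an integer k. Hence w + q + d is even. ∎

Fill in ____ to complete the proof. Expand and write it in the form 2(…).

Expanding: 2f + (2g + 1) + (2p + 1) = 2f + 2g + 2p + 2.
Every term is even; pulling out the factor of 2 gives 2(f + g + p + 1).

2(f + g + p + 1)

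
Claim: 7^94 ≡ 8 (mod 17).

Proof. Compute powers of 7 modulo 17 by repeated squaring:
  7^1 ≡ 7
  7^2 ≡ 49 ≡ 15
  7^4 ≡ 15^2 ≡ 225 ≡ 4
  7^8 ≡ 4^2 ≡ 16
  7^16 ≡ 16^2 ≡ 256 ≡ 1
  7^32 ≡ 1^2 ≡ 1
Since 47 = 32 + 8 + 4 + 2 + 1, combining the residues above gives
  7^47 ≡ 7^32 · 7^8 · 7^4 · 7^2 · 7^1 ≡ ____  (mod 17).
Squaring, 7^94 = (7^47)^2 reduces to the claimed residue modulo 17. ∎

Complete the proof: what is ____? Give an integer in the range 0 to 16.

Multiply the listed residues: 1 · 16 · 4 · 15 · 7 = 16 → 64 → 960 → 6720.
Reducing modulo 17: 6720 = 395·17 + 5, so 7^47 ≡ 5.

5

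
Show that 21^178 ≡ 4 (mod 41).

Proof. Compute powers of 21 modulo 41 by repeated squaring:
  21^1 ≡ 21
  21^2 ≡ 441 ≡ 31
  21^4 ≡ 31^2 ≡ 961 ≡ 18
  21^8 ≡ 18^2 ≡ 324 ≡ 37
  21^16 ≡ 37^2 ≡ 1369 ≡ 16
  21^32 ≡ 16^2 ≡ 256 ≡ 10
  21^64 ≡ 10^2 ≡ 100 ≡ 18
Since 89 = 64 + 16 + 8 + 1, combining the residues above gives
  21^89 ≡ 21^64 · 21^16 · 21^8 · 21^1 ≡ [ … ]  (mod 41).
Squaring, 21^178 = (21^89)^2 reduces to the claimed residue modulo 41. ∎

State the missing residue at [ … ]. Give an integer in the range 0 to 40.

39

Multiply the listed residues: 18 · 16 · 37 · 21 = 288 → 10656 → 223776.
Reducing modulo 41: 223776 = 5457·41 + 39, so 21^89 ≡ 39.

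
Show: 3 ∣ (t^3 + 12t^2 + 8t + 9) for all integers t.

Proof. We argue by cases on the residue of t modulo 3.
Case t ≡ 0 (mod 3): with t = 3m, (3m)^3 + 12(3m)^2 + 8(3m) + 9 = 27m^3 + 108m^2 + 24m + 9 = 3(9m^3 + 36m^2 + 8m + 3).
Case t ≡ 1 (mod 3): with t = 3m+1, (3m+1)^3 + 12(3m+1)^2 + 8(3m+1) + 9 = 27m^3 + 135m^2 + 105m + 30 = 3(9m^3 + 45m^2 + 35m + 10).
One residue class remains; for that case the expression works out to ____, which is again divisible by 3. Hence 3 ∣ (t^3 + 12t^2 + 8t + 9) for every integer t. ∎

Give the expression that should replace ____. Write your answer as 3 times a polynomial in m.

The residues treated are {0, 1}, so the missing case is t ≡ 2 (mod 3); write t = 3m+2.
Then (3m+2)^3 + 12(3m+2)^2 + 8(3m+2) + 9 = 27m^3 + 162m^2 + 204m + 81 = 3(9m^3 + 54m^2 + 68m + 27).

3(9m^3 + 54m^2 + 68m + 27)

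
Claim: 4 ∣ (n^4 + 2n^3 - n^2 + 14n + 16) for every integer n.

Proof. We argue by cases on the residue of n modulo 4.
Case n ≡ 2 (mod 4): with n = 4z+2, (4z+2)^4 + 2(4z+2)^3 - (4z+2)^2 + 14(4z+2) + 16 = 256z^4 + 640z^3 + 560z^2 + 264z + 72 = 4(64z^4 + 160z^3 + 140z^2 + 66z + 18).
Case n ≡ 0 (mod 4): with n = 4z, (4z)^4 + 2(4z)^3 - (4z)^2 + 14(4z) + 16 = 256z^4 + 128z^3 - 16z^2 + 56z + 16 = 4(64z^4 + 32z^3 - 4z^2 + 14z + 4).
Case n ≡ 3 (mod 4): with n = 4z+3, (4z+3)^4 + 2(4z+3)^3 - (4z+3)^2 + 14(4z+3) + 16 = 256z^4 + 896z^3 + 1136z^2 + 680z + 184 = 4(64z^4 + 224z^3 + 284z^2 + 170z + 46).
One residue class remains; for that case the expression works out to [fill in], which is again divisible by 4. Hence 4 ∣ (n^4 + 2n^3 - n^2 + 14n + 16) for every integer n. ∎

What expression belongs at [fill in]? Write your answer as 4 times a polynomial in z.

The residues treated are {2, 0, 3}, so the missing case is n ≡ 1 (mod 4); write n = 4z+1.
Then (4z+1)^4 + 2(4z+1)^3 - (4z+1)^2 + 14(4z+1) + 16 = 256z^4 + 384z^3 + 176z^2 + 88z + 32 = 4(64z^4 + 96z^3 + 44z^2 + 22z + 8).

4(64z^4 + 96z^3 + 44z^2 + 22z + 8)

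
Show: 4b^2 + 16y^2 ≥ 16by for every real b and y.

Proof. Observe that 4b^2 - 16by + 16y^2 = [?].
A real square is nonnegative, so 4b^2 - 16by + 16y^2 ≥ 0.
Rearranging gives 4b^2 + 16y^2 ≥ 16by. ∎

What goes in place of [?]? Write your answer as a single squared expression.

The leading and trailing coefficients are 2^2 and 4^2, and 16 = 2·2·4, so the trinomial is (2b - 4y)^2.
Hence 4b^2 - 16by + 16y^2 ≥ 0.

(2b - 4y)^2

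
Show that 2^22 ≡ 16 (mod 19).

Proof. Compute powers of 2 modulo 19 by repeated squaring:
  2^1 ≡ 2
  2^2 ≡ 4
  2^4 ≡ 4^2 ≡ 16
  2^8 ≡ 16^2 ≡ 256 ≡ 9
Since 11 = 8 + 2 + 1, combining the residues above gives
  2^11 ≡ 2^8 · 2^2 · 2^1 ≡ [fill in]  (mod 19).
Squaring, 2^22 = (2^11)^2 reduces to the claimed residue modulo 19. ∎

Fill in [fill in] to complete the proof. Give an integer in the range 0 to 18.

2^8 · 2^2 · 2^1 ≡ 9 · 4 · 2 = 72.
72 mod 19 = 15, so 2^11 ≡ 15 (mod 19).

15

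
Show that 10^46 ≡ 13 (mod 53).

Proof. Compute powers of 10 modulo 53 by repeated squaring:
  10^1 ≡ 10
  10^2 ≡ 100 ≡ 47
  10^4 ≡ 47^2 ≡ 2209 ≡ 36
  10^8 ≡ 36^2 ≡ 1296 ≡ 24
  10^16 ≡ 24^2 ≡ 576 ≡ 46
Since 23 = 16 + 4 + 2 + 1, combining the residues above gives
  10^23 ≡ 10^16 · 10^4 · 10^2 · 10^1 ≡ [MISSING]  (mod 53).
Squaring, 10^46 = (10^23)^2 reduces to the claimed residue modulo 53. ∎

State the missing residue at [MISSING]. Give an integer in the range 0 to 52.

15

10^16 · 10^4 · 10^2 · 10^1 ≡ 46 · 36 · 47 · 10 = 778320.
778320 mod 53 = 15, so 10^23 ≡ 15 (mod 53).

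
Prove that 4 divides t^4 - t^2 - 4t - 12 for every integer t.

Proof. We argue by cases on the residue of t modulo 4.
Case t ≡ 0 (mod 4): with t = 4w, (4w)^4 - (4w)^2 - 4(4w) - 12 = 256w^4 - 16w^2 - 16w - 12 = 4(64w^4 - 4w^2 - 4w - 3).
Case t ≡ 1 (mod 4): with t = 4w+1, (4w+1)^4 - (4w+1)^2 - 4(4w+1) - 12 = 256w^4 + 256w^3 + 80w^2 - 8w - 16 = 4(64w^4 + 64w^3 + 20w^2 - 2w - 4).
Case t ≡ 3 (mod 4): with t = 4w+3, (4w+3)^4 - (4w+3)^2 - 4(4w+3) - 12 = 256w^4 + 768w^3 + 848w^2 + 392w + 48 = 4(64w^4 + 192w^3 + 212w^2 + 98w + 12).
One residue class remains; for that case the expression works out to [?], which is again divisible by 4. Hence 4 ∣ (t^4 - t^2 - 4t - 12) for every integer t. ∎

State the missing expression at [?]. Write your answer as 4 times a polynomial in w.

4(64w^4 + 128w^3 + 92w^2 + 24w - 2)

Only t ≡ 2 (mod 4) is unaccounted for. Put t = 4w+2:
(4w+2)^4 - (4w+2)^2 - 4(4w+2) - 12 expands to 256w^4 + 512w^3 + 368w^2 + 96w - 8,
and factoring out 4 leaves 4(64w^4 + 128w^3 + 92w^2 + 24w - 2).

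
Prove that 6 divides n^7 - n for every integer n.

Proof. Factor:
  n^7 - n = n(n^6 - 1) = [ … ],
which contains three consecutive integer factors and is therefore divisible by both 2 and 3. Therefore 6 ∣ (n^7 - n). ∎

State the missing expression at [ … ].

n^6 - 1 = (n^2 - 1)(n^4 + n^2 + 1), and n^2 - 1 = (n-1)(n+1).
So n(n^6 - 1) = (n - 1)n(n + 1)(n^4 + n^2 + 1).

(n - 1)n(n + 1)(n^4 + n^2 + 1)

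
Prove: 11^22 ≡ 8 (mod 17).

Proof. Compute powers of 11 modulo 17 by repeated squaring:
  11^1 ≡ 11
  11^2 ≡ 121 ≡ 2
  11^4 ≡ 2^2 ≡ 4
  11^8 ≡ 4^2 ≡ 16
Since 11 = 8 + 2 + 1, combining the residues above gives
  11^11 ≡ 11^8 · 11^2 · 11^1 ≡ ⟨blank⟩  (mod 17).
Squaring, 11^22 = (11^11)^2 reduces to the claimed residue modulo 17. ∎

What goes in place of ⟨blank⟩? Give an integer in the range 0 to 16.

Multiply the listed residues: 16 · 2 · 11 = 32 → 352.
Reducing modulo 17: 352 = 20·17 + 12, so 11^11 ≡ 12.

12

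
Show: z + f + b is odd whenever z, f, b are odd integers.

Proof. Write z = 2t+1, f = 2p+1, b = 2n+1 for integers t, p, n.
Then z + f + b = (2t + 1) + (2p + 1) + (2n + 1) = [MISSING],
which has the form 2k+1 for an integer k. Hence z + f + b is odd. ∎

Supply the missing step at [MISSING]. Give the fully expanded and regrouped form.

Expanding: (2t + 1) + (2p + 1) + (2n + 1) = 2n + 2p + 2t + 3.
Every term except the constant is even, so this is 2(n + p + t + 1) + 1,
and n + p + t + 1 ∈ ℤ gives the required form.

2(n + p + t + 1) + 1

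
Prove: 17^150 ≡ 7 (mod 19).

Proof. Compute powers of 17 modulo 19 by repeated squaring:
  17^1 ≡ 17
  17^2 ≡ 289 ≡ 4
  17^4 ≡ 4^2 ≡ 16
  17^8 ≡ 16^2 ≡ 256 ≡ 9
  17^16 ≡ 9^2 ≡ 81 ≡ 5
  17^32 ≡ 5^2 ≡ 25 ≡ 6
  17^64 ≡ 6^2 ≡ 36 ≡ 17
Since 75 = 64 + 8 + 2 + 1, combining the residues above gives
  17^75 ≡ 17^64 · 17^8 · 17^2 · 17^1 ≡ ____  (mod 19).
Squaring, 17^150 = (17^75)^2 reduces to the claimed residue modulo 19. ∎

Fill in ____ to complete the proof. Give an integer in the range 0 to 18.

11

Multiply the listed residues: 17 · 9 · 4 · 17 = 153 → 612 → 10404.
Reducing modulo 19: 10404 = 547·19 + 11, so 17^75 ≡ 11.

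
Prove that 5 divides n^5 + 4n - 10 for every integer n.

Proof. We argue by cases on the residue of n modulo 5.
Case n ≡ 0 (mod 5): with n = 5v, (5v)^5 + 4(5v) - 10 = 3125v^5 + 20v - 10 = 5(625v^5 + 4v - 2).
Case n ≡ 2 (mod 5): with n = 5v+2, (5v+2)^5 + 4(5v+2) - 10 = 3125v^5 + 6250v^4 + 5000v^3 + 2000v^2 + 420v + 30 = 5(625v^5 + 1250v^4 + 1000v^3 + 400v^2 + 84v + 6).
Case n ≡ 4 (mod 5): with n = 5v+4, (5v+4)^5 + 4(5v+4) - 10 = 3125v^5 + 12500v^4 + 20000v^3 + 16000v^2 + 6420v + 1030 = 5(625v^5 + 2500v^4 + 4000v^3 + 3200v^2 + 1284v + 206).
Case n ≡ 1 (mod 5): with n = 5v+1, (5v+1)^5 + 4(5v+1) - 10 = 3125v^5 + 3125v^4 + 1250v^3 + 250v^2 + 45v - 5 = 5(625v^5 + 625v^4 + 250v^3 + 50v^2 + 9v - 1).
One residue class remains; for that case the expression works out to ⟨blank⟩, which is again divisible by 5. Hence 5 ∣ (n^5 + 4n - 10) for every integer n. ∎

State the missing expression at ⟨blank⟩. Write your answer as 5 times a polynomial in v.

The residues treated are {0, 2, 4, 1}, so the missing case is n ≡ 3 (mod 5); write n = 5v+3.
Then (5v+3)^5 + 4(5v+3) - 10 = 3125v^5 + 9375v^4 + 11250v^3 + 6750v^2 + 2045v + 245 = 5(625v^5 + 1875v^4 + 2250v^3 + 1350v^2 + 409v + 49).

5(625v^5 + 1875v^4 + 2250v^3 + 1350v^2 + 409v + 49)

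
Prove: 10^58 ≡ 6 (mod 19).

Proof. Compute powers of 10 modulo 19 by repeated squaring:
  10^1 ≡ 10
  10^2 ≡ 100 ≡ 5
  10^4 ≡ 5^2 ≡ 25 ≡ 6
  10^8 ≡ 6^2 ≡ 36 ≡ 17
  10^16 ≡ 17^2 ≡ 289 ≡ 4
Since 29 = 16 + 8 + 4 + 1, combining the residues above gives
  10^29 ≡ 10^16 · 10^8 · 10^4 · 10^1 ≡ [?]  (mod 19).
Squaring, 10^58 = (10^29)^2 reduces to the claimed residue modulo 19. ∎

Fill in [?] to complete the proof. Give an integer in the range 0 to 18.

Multiply the listed residues: 4 · 17 · 6 · 10 = 68 → 408 → 4080.
Reducing modulo 19: 4080 = 214·19 + 14, so 10^29 ≡ 14.

14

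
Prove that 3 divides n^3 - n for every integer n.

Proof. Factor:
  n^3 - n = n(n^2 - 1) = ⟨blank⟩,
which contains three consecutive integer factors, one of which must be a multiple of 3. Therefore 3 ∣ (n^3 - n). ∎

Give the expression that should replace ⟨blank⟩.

n(n^2 - 1) = n(n - 1)(n + 1) = (n - 1)n(n + 1).
These three factors are consecutive integers, so their product is divisible by 3.

(n - 1)n(n + 1)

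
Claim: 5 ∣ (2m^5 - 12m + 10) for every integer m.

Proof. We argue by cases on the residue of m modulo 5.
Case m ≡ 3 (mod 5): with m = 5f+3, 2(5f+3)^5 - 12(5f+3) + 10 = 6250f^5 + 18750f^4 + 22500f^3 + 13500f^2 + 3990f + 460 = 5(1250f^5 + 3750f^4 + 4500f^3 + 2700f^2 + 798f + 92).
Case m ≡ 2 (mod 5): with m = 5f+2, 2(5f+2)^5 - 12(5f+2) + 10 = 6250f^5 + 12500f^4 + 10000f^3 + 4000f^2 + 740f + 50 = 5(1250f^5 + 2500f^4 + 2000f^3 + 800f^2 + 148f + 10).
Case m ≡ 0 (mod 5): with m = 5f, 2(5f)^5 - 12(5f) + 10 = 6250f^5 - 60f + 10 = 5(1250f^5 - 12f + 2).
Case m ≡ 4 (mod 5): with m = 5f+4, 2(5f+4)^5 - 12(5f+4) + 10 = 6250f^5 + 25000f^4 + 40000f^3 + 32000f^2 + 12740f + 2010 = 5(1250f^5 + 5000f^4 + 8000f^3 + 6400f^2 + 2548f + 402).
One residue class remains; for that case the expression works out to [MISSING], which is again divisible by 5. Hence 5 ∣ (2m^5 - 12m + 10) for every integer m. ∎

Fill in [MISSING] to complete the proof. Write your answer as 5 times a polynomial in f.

The residues treated are {3, 2, 0, 4}, so the missing case is m ≡ 1 (mod 5); write m = 5f+1.
Then 2(5f+1)^5 - 12(5f+1) + 10 = 6250f^5 + 6250f^4 + 2500f^3 + 500f^2 - 10f = 5(1250f^5 + 1250f^4 + 500f^3 + 100f^2 - 2f).

5(1250f^5 + 1250f^4 + 500f^3 + 100f^2 - 2f)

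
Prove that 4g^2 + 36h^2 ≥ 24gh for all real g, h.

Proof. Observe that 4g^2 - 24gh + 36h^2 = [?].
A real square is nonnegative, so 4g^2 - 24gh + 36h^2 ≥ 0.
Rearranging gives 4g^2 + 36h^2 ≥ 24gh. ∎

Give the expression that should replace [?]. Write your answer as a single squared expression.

4g^2 - 24gh + 36h^2 is a perfect-square trinomial: the outer terms are (2g)^2 and (6h)^2, and the cross term is -2·2g·6h.
So 4g^2 - 24gh + 36h^2 = (2g - 6h)^2 ≥ 0.

(2g - 6h)^2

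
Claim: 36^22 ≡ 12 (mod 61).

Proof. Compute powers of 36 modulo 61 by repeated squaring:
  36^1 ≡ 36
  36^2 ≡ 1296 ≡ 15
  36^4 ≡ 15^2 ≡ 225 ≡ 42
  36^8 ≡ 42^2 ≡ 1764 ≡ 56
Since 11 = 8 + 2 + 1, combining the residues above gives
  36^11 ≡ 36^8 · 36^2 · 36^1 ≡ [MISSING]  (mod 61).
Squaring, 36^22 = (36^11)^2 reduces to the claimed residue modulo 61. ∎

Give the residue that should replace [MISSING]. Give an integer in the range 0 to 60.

45

Multiply the listed residues: 56 · 15 · 36 = 840 → 30240.
Reducing modulo 61: 30240 = 495·61 + 45, so 36^11 ≡ 45.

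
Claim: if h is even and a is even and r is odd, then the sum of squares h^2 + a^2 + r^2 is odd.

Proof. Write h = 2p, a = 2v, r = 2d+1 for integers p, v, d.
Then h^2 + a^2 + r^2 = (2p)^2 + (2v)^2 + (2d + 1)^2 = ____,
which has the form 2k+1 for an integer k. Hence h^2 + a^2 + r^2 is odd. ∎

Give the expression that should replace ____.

Expanding: (2p)^2 + (2v)^2 + (2d + 1)^2 = 4d^2 + 4d + 4p^2 + 4v^2 + 1.
Every term except the constant is even, so this is 2(2d^2 + 2d + 2p^2 + 2v^2) + 1,
and 2d^2 + 2d + 2p^2 + 2v^2 ∈ ℤ gives the required form.

2(2d^2 + 2d + 2p^2 + 2v^2) + 1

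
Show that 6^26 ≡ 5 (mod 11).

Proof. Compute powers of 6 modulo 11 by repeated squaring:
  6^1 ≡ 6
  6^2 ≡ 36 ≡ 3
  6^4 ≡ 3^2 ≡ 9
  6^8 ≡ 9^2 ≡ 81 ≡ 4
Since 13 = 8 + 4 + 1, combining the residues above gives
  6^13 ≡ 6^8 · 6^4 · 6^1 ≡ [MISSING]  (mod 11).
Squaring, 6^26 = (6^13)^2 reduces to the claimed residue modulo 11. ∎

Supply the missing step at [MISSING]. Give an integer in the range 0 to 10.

Multiply the listed residues: 4 · 9 · 6 = 36 → 216.
Reducing modulo 11: 216 = 19·11 + 7, so 6^13 ≡ 7.

7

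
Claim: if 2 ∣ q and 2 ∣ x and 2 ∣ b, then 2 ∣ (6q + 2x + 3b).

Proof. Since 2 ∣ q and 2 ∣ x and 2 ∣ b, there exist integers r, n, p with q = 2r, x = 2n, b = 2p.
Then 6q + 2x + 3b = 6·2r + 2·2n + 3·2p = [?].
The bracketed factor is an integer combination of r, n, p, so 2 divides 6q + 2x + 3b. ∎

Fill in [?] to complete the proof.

2(2n + 3p + 6r)

Each term has a factor of 2: 6·2r + 2·2n + 3·2p = 2·(2n + 3p + 6r).
Since 2n + 3p + 6r is an integer, 2 ∣ (6q + 2x + 3b).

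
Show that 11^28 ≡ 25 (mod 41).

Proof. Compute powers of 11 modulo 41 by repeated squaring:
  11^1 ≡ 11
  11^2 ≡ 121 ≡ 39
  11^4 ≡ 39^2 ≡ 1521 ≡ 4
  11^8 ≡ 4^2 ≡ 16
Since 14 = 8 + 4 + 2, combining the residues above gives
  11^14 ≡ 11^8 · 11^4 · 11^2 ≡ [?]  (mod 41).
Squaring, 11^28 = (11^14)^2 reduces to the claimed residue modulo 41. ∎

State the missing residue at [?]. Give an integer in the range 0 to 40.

Multiply the listed residues: 16 · 4 · 39 = 64 → 2496.
Reducing modulo 41: 2496 = 60·41 + 36, so 11^14 ≡ 36.

36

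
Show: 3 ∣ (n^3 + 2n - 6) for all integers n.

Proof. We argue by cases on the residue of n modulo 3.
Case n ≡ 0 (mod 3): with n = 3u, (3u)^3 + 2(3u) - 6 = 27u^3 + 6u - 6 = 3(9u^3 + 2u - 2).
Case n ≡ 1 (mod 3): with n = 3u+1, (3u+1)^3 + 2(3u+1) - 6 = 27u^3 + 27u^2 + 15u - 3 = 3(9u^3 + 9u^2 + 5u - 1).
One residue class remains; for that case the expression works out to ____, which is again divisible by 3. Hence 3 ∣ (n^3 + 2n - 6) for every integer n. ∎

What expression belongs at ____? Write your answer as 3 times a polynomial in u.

The residues treated are {0, 1}, so the missing case is n ≡ 2 (mod 3); write n = 3u+2.
Then (3u+2)^3 + 2(3u+2) - 6 = 27u^3 + 54u^2 + 42u + 6 = 3(9u^3 + 18u^2 + 14u + 2).

3(9u^3 + 18u^2 + 14u + 2)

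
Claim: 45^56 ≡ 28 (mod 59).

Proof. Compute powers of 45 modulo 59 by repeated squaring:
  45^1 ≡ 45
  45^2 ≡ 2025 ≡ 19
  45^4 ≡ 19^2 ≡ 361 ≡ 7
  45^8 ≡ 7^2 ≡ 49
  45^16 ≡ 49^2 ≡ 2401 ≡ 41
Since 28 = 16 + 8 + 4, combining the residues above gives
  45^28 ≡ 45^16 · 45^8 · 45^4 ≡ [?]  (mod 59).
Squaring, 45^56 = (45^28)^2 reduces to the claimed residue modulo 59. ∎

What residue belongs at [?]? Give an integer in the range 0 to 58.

Multiply the listed residues: 41 · 49 · 7 = 2009 → 14063.
Reducing modulo 59: 14063 = 238·59 + 21, so 45^28 ≡ 21.

21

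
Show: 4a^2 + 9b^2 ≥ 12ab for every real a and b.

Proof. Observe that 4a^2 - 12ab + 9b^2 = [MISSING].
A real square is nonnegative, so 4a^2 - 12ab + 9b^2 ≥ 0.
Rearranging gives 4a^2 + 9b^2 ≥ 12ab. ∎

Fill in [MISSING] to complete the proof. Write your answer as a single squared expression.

(2a - 3b)^2

4a^2 - 12ab + 9b^2 is a perfect-square trinomial: the outer terms are (2a)^2 and (3b)^2, and the cross term is -2·2a·3b.
So 4a^2 - 12ab + 9b^2 = (2a - 3b)^2 ≥ 0.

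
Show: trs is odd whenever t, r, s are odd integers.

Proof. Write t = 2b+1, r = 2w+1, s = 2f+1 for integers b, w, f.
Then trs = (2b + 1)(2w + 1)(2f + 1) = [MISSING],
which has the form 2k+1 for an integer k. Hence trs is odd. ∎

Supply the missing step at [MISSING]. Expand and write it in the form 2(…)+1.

(2b + 1)(2w + 1)(2f + 1) = 8bfw + 4bf + 4bw + 2b + 4fw + 2f + 2w + 1
= 2(4bfw + 2bf + 2bw + b + 2fw + f + w) + 1.
Since 4bfw + 2bf + 2bw + b + 2fw + f + w is an integer, the product is of the form 2k+1 for an integer k.

2(4bfw + 2bf + 2bw + b + 2fw + f + w) + 1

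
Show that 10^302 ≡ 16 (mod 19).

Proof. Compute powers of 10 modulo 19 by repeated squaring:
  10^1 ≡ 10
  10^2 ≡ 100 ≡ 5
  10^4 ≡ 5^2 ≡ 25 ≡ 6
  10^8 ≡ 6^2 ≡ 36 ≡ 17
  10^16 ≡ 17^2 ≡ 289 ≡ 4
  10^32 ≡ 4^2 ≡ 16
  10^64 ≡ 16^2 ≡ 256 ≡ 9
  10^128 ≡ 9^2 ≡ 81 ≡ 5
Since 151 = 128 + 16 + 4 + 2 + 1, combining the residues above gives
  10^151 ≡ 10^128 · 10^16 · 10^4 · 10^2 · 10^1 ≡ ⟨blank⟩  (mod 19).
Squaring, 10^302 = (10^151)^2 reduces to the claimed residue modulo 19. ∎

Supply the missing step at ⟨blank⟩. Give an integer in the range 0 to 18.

10^128 · 10^16 · 10^4 · 10^2 · 10^1 ≡ 5 · 4 · 6 · 5 · 10 = 6000.
6000 mod 19 = 15, so 10^151 ≡ 15 (mod 19).

15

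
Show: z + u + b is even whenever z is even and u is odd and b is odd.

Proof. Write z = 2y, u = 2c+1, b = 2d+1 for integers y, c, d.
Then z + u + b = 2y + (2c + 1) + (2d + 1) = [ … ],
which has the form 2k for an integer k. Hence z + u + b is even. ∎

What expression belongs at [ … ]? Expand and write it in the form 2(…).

Expanding: 2y + (2c + 1) + (2d + 1) = 2c + 2d + 2y + 2.
Every term is even; pulling out the factor of 2 gives 2(c + d + y + 1).

2(c + d + y + 1)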